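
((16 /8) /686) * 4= 4 /343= 0.01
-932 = -932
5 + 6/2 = 8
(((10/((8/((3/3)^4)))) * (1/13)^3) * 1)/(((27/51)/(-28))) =-595/19773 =-0.03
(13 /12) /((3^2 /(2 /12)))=13 /648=0.02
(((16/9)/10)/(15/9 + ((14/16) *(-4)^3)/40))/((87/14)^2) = 0.02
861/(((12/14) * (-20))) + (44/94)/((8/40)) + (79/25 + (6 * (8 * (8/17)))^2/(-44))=-1683008169/29882600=-56.32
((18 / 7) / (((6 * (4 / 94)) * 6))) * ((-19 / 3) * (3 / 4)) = -893 / 112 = -7.97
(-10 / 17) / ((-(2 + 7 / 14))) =4 / 17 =0.24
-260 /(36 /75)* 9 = -4875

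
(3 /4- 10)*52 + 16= -465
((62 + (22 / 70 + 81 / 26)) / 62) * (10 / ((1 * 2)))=59541 / 11284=5.28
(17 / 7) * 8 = 136 / 7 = 19.43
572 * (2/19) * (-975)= -1115400/19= -58705.26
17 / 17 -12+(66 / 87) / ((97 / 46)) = -29931 / 2813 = -10.64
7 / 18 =0.39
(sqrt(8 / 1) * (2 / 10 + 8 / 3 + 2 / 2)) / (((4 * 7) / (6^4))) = 12528 * sqrt(2) / 35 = 506.21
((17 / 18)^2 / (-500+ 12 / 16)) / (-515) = 289 / 83304855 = 0.00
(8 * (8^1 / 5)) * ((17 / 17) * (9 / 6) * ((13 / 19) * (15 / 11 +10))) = 31200 / 209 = 149.28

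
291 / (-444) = -97 / 148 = -0.66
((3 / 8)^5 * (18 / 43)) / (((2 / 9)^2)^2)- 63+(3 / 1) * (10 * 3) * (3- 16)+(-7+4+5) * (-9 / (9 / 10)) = -1251.73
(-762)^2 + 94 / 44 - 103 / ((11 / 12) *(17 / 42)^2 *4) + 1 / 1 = 3690664341 / 6358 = 580475.67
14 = 14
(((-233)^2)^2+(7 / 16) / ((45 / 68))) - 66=530513182019 / 180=2947295455.66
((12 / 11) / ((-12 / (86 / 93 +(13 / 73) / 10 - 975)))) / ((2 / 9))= 198386283 / 497860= 398.48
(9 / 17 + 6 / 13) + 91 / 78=2861 / 1326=2.16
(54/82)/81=1/123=0.01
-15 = -15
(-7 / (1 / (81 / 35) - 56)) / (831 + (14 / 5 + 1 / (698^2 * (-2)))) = 394635240 / 2612063366921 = 0.00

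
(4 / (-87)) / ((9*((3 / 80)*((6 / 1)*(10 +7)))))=-160 / 119799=-0.00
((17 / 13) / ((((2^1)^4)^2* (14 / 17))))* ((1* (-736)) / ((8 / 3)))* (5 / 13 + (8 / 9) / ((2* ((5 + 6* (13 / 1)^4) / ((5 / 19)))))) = -973934824855 / 1479131891328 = -0.66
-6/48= -0.12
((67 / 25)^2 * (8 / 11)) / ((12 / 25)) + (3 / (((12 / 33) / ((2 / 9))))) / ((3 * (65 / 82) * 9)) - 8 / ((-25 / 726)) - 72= 171.29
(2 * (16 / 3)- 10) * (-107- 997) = -736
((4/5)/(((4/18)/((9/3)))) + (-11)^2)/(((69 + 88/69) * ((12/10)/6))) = 45471/4849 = 9.38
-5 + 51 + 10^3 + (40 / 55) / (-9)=103546 / 99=1045.92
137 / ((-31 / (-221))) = 30277 / 31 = 976.68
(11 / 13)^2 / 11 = 0.07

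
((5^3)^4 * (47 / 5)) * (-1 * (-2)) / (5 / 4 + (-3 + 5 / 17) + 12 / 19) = -1186015625000 / 213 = -5568148474.18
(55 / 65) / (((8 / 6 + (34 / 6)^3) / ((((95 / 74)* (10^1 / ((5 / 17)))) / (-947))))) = -479655 / 2254304143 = -0.00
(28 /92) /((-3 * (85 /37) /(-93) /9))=72261 /1955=36.96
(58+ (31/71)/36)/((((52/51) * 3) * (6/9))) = 2520743/88608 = 28.45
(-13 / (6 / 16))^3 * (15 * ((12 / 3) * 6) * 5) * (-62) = 13948313600 / 3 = 4649437866.67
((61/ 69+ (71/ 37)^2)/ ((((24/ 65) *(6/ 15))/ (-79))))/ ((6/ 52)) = -71984920475/ 3400596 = -21168.32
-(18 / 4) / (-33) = 3 / 22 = 0.14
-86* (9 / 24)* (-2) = 129 / 2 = 64.50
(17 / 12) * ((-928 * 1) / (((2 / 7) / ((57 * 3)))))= -786828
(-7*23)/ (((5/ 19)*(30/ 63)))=-1284.78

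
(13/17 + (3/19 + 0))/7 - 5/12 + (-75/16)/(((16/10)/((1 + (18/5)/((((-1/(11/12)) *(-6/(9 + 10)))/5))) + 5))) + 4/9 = -1776331283/10418688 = -170.49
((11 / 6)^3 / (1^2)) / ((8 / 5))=6655 / 1728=3.85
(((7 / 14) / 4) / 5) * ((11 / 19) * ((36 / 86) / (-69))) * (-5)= 33 / 75164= 0.00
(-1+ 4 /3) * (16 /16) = 1 /3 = 0.33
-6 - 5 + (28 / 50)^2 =-6679 / 625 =-10.69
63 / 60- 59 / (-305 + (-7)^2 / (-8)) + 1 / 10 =66687 / 49780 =1.34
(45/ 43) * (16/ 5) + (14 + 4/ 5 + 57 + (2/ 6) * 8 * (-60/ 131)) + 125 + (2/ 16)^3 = 2868657669/ 14420480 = 198.93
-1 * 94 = -94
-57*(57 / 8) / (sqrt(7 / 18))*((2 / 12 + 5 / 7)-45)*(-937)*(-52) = 73334455857*sqrt(14) / 196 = 1399961267.67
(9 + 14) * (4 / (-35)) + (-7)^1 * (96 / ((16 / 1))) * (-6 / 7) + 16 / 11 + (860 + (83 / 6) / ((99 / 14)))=9322051 / 10395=896.78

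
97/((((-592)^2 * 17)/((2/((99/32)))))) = 97/9216108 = 0.00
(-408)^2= 166464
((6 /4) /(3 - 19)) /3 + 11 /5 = 347 /160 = 2.17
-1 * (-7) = 7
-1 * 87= -87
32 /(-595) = -32 /595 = -0.05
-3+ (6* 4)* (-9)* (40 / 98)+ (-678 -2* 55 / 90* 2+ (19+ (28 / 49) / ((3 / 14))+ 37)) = -314407 / 441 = -712.94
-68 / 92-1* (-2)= 29 / 23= 1.26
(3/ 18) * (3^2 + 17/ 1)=13/ 3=4.33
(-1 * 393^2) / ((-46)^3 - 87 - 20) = 17161 / 10827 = 1.59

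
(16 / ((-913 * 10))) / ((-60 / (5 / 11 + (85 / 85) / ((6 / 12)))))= 18 / 251075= 0.00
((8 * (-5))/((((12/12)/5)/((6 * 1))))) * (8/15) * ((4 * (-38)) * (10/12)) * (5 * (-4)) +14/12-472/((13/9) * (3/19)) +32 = -126622837/78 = -1623369.71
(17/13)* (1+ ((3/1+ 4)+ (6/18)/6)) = 2465/234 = 10.53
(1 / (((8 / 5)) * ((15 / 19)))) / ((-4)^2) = 19 / 384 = 0.05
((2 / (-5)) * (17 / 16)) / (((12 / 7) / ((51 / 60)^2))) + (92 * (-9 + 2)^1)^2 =79629277609 / 192000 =414735.82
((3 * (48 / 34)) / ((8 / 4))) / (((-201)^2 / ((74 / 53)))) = 296 / 4044589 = 0.00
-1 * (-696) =696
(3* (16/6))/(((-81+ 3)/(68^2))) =-18496/39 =-474.26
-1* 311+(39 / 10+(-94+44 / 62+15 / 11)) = -399.03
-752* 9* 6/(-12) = 3384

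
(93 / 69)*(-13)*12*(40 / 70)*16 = -309504 / 161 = -1922.39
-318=-318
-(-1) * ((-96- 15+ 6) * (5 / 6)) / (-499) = 175 / 998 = 0.18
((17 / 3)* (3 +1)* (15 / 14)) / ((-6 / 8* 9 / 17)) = -11560 / 189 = -61.16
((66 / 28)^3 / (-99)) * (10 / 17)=-0.08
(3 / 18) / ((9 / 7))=7 / 54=0.13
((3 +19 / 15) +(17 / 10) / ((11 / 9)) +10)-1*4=3847 / 330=11.66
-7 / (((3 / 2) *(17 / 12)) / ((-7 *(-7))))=-2744 / 17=-161.41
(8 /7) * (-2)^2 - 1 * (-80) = 592 /7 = 84.57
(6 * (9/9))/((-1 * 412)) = -3/206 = -0.01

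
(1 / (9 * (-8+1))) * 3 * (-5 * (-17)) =-85 / 21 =-4.05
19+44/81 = 1583/81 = 19.54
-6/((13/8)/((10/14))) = -240/91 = -2.64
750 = 750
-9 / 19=-0.47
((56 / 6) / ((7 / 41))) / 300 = 0.18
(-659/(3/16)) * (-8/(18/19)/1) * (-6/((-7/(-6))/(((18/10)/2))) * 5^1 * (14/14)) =-4808064/7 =-686866.29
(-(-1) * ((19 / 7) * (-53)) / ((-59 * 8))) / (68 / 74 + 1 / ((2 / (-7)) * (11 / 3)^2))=4508339 / 9741844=0.46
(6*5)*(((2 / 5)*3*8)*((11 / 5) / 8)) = 396 / 5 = 79.20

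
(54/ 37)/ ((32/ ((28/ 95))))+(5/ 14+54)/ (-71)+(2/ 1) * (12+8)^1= 274256903/ 6987820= 39.25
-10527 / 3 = -3509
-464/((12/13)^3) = -63713/108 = -589.94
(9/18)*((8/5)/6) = 2/15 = 0.13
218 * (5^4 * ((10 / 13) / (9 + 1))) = 136250 / 13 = 10480.77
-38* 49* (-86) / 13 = 160132 / 13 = 12317.85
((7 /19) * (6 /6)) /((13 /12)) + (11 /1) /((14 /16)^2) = 178004 /12103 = 14.71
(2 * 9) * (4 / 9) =8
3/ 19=0.16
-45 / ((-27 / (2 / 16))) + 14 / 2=173 / 24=7.21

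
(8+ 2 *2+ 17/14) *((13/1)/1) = 2405/14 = 171.79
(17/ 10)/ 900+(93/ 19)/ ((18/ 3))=139823/ 171000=0.82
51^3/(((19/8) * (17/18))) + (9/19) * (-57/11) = 12359439/209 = 59136.07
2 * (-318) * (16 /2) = -5088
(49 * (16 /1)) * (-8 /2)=-3136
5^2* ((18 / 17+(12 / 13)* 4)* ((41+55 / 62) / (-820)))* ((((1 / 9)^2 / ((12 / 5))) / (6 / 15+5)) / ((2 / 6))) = -56809375 / 3276312624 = -0.02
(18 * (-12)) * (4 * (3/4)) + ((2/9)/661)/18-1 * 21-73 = -39727421/53541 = -742.00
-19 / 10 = -1.90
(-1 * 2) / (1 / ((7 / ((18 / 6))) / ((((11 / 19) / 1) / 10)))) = -2660 / 33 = -80.61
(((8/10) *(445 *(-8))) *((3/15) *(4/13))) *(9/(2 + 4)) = -17088/65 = -262.89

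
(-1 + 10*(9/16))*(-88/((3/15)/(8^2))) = -130240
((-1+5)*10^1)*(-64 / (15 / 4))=-2048 / 3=-682.67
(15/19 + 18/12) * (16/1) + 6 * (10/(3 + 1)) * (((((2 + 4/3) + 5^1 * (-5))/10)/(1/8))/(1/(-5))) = 25396/19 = 1336.63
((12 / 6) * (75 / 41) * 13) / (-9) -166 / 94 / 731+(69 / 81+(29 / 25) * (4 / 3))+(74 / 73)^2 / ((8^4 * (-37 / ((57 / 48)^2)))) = -3836673293901745547 / 1328276553537945600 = -2.89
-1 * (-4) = 4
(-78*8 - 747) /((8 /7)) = -9597 /8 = -1199.62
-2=-2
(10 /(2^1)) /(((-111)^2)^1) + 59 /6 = 242323 /24642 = 9.83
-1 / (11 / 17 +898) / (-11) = 17 / 168047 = 0.00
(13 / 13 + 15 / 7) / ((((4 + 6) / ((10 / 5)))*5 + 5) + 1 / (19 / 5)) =418 / 4025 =0.10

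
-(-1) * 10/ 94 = 5/ 47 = 0.11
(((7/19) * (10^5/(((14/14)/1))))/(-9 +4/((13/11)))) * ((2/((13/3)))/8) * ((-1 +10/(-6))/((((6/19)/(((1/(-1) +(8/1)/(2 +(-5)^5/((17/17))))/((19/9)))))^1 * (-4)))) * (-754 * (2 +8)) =-4131354500000/1443867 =-2861312.36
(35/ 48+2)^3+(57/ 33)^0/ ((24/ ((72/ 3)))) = 2358683/ 110592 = 21.33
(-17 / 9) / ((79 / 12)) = -68 / 237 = -0.29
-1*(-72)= 72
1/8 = 0.12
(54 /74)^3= 19683 /50653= 0.39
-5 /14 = -0.36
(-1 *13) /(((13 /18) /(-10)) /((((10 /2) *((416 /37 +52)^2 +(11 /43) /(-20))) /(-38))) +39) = -211905042345 /635717363981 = -0.33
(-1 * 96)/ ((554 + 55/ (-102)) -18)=-9792/ 54617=-0.18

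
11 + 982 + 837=1830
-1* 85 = -85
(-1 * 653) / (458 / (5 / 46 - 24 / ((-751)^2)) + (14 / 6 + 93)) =-5522227059 / 36453324890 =-0.15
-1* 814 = -814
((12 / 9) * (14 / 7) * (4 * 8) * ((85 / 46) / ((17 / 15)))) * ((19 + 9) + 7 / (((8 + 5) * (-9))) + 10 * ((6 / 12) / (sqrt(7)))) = 16000 * sqrt(7) / 161 + 10460800 / 2691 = 4150.26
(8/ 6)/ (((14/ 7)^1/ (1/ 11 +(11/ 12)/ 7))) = 205/ 1386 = 0.15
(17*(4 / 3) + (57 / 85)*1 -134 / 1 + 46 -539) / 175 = -153934 / 44625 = -3.45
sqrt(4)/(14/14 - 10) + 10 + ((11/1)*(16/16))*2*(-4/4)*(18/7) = -2948/63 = -46.79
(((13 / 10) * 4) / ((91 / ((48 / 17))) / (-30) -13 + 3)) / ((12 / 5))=-3120 / 15947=-0.20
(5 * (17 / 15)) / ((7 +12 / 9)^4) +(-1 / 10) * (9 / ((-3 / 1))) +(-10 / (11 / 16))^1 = -14.24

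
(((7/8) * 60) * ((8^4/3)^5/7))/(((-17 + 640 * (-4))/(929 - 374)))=-533226195880666726400/69579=-7663608213407302.87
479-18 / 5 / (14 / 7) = 2386 / 5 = 477.20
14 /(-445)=-14 /445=-0.03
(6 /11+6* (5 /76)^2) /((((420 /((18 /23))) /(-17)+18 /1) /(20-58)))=925803 /578512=1.60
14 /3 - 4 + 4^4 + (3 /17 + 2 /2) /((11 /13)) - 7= 140843 /561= 251.06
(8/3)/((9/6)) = 16/9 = 1.78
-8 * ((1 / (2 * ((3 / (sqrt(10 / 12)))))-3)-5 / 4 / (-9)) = 206 / 9-2 * sqrt(30) / 9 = 21.67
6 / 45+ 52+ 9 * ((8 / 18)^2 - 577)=-231259 / 45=-5139.09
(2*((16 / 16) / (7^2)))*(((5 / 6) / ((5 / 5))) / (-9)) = -5 / 1323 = -0.00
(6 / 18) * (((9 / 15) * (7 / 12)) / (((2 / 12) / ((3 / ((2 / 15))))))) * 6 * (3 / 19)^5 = 0.01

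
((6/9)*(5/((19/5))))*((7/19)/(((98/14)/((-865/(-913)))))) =43250/988779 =0.04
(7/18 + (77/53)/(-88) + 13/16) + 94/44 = 278825/83952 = 3.32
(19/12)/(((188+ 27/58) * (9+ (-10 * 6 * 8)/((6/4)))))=-0.00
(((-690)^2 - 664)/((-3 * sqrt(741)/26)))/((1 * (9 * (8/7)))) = -832013 * sqrt(741)/1539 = -14716.37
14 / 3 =4.67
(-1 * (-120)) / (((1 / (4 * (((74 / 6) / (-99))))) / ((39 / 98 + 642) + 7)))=-188377360 / 4851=-38832.69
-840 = -840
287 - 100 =187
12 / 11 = 1.09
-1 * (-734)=734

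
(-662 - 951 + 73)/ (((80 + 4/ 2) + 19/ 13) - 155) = 2002/ 93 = 21.53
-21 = -21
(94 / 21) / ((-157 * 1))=-94 / 3297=-0.03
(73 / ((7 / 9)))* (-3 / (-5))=1971 / 35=56.31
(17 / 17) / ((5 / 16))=16 / 5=3.20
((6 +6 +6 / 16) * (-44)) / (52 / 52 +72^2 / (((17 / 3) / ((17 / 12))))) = -1089 / 2594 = -0.42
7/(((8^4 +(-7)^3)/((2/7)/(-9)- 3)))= -191/33777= -0.01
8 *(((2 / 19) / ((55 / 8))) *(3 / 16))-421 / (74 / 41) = -18035969 / 77330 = -233.23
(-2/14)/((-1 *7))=1/49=0.02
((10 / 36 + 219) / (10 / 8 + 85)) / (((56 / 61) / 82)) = 9871447 / 43470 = 227.09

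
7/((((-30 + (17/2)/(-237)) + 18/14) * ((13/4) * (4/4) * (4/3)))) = -69678/1240109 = -0.06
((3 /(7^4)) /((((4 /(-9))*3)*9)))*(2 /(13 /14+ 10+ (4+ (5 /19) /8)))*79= -6004 /5460217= -0.00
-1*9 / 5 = -9 / 5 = -1.80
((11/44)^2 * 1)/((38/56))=7/76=0.09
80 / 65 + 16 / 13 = 32 / 13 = 2.46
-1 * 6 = -6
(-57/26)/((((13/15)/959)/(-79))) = 64775655/338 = 191643.95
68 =68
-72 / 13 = -5.54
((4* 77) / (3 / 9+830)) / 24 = 77 / 4982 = 0.02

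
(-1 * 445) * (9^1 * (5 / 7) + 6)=-38715 / 7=-5530.71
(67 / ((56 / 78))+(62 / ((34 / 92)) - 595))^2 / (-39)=-8420959083 / 2945488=-2858.94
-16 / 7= -2.29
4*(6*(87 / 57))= 696 / 19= 36.63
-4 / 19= -0.21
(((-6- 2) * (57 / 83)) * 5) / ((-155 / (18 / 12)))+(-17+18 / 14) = -278242 / 18011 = -15.45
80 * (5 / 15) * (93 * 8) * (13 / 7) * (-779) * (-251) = 50430839680 / 7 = 7204405668.57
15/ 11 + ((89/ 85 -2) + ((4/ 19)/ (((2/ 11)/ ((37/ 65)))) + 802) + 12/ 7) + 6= 1310725722/ 1616615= 810.78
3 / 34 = 0.09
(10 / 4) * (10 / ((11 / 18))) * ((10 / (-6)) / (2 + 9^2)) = -750 / 913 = -0.82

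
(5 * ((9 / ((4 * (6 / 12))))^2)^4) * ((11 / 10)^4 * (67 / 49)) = 42226551824787 / 25088000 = 1683137.43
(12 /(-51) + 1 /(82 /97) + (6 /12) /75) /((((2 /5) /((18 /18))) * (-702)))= -24943 /7339410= -0.00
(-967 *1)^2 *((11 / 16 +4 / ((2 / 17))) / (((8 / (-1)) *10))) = -103794879 / 256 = -405448.75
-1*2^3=-8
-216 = -216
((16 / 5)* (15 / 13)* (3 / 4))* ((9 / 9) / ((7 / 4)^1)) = 144 / 91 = 1.58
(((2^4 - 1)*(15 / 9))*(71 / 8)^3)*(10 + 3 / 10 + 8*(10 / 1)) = 1615968165 / 1024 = 1578093.91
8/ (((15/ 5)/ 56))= 448/ 3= 149.33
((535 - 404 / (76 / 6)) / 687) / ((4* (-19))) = -9559 / 992028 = -0.01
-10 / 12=-5 / 6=-0.83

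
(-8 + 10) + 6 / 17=40 / 17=2.35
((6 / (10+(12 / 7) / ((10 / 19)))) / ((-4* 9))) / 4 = -35 / 11136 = -0.00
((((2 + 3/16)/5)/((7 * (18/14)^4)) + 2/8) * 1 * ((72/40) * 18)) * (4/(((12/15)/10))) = 143225/324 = 442.05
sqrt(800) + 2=2 + 20 * sqrt(2)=30.28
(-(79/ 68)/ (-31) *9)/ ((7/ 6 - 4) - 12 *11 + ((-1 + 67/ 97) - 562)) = -206901/ 427646798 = -0.00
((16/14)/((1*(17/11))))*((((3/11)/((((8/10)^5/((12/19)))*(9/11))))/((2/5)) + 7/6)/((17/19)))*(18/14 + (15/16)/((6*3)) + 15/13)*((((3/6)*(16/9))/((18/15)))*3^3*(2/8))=96879801755/3393202176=28.55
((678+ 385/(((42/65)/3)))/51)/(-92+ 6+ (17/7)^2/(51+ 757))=-97614076/173635773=-0.56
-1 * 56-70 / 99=-5614 / 99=-56.71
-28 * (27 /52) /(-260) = 189 /3380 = 0.06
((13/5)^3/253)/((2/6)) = 6591/31625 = 0.21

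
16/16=1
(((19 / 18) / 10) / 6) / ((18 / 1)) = 19 / 19440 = 0.00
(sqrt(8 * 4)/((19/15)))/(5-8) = -20 * sqrt(2)/19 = -1.49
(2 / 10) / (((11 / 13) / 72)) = 936 / 55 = 17.02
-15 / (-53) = 15 / 53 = 0.28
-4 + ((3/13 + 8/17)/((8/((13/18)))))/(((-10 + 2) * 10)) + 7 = 117473/39168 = 3.00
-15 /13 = -1.15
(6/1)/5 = 6/5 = 1.20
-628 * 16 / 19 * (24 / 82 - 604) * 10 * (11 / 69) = 27357890560 / 53751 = 508974.54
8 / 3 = 2.67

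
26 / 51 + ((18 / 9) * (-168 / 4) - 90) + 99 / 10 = -83431 / 510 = -163.59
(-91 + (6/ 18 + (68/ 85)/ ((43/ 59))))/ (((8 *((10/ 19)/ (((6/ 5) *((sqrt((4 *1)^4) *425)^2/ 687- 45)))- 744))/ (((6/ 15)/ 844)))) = 2536111695689/ 355595341605777300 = 0.00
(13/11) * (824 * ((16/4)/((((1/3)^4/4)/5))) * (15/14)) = 520603200/77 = 6761080.52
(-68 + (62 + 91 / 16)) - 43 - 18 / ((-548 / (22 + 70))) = -88317 / 2192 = -40.29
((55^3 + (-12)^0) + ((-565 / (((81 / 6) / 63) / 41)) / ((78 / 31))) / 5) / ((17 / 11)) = 203066941 / 1989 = 102094.99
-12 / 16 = -3 / 4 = -0.75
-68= -68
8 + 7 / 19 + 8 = 311 / 19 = 16.37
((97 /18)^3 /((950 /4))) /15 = 912673 /20776500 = 0.04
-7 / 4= -1.75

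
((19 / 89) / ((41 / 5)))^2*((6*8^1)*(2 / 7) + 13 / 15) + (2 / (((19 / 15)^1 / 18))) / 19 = 151991986595 / 100942538781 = 1.51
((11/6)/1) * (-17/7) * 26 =-2431/21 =-115.76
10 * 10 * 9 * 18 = 16200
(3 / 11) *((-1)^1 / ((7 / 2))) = -6 / 77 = -0.08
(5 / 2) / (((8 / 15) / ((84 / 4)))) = 1575 / 16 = 98.44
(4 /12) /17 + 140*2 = 14281 /51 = 280.02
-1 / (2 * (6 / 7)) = -7 / 12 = -0.58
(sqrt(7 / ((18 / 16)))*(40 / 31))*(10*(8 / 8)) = 32.19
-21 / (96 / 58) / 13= -203 / 208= -0.98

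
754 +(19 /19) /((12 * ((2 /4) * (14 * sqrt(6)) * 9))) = sqrt(6) /4536 +754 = 754.00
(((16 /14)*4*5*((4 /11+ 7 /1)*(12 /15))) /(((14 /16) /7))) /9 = 9216 /77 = 119.69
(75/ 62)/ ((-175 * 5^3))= -3/ 54250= -0.00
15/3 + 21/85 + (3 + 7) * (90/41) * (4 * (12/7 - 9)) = -15477998/24395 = -634.47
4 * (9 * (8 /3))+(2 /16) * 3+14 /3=2425 /24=101.04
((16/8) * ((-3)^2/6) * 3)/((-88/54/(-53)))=12879/44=292.70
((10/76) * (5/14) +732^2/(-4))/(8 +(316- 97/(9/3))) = -213793701/465500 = -459.28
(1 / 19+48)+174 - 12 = 3991 / 19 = 210.05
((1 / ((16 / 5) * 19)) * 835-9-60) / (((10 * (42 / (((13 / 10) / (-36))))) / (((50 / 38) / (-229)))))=-218413 / 7999713792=-0.00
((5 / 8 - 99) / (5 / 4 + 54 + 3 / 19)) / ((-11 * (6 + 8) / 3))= 44859 / 1296988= 0.03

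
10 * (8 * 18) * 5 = 7200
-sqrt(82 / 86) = -sqrt(1763) / 43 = -0.98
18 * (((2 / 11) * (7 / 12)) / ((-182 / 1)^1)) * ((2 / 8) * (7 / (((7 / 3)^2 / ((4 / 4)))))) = -27 / 8008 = -0.00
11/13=0.85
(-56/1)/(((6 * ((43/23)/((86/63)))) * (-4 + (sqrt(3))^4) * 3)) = -184/405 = -0.45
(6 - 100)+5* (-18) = -184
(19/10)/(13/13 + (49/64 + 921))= 608/295285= 0.00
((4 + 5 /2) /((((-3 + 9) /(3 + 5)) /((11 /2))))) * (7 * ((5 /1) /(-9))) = -5005 /27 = -185.37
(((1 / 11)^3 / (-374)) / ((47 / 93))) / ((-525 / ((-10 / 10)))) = -31 / 4094355650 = -0.00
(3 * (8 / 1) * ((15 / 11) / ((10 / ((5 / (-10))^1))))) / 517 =-18 / 5687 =-0.00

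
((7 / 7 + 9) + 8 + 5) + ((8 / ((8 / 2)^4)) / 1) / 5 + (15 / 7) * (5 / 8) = 27267 / 1120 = 24.35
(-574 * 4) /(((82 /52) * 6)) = -728 /3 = -242.67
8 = 8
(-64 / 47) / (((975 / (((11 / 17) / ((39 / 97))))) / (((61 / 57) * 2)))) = -8331136 / 1731772575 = -0.00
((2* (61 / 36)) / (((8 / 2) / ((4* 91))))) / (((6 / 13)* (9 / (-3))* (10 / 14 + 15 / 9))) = -505141 / 5400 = -93.54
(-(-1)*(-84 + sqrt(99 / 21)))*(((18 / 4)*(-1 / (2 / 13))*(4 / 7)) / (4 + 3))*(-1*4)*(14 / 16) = -683.85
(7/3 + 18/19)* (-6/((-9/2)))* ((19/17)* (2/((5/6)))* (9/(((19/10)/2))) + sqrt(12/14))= 748* sqrt(42)/1197 + 2112/19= 115.21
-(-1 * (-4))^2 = -16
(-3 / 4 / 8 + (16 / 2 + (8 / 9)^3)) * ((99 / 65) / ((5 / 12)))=31.47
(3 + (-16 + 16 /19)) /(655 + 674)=-77 /8417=-0.01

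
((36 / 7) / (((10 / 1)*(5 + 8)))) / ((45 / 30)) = 12 / 455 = 0.03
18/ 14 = 9/ 7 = 1.29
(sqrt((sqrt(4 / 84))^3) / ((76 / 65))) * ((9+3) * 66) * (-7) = -4290 * 21^(1 / 4) / 19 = -483.35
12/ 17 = 0.71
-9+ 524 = 515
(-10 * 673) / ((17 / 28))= -188440 / 17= -11084.71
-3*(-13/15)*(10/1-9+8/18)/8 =169/360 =0.47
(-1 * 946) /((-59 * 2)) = 8.02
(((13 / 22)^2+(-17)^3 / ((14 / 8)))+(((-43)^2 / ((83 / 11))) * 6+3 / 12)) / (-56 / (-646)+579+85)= -20232744871 / 10053043000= -2.01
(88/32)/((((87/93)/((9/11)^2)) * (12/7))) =5859/5104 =1.15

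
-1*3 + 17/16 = -31/16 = -1.94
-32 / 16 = -2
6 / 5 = 1.20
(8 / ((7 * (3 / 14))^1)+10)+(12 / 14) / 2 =331 / 21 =15.76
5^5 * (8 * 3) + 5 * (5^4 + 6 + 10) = 78205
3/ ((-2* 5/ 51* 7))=-153/ 70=-2.19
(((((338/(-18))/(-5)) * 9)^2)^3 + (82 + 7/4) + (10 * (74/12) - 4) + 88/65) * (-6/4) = -3634501627110161/1625000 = -2236616385.91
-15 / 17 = -0.88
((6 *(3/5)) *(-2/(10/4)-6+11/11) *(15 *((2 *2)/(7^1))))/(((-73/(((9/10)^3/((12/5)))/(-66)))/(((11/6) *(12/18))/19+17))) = -10281573/53399500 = -0.19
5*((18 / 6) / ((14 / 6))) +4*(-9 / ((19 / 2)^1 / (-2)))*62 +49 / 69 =4377736 / 9177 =477.03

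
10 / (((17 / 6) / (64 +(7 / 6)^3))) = 70835 / 306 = 231.49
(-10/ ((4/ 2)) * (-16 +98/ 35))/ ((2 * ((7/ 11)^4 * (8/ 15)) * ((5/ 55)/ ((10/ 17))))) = 2441.39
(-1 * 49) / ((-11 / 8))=392 / 11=35.64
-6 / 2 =-3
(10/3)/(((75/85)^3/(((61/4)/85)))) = 17629/20250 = 0.87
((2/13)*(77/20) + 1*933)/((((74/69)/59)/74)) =494085057/130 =3800654.28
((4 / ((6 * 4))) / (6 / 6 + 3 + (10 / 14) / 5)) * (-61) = -427 / 174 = -2.45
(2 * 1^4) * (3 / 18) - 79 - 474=-1658 / 3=-552.67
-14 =-14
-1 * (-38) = 38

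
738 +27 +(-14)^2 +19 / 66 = 63445 / 66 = 961.29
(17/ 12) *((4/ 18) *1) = 17/ 54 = 0.31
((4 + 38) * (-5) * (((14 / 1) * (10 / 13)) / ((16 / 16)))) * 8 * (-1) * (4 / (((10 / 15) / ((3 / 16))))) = 264600 / 13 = 20353.85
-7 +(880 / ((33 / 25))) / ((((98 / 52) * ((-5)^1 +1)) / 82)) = -1067029 / 147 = -7258.70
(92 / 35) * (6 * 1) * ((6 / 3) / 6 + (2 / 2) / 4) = 46 / 5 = 9.20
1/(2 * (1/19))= 19/2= 9.50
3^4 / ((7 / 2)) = 162 / 7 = 23.14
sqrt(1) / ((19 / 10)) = 10 / 19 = 0.53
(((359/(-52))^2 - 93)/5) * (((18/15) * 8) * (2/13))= -735546/54925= -13.39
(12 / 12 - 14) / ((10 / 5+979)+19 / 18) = -234 / 17677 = -0.01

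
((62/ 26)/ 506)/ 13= 31/ 85514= 0.00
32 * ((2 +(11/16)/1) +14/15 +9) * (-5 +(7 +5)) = 42406/15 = 2827.07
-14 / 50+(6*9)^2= 2915.72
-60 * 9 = -540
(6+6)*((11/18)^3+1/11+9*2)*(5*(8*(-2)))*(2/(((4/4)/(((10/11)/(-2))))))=470083600/29403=15987.61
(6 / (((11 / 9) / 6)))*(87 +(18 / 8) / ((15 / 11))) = 143613 / 55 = 2611.15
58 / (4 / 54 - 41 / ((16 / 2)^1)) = -12528 / 1091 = -11.48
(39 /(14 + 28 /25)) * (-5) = -1625 /126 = -12.90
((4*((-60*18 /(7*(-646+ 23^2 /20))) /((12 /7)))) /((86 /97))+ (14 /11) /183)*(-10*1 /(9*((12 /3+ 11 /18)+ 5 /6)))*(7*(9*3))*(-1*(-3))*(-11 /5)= 38361545028 /227511151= 168.61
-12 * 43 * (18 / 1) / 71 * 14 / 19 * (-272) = 35368704 / 1349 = 26218.46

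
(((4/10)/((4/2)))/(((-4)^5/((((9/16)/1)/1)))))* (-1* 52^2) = 1521/5120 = 0.30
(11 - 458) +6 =-441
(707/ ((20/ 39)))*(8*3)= 165438/ 5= 33087.60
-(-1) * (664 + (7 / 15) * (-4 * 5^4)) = -1508 / 3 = -502.67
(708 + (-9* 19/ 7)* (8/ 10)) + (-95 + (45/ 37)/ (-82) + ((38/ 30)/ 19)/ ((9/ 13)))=1701752347/ 2867130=593.54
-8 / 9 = -0.89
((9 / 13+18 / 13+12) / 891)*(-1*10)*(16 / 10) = -976 / 3861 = -0.25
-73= -73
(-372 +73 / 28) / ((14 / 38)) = -196517 / 196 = -1002.64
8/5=1.60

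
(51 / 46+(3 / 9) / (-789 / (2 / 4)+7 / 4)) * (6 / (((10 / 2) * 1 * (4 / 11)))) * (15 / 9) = 6.10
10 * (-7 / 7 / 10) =-1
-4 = -4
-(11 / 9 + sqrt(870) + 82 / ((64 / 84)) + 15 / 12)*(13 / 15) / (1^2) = -103051 / 1080-13*sqrt(870) / 15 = -120.98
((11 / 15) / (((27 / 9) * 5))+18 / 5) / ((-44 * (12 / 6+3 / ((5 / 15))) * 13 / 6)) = -821 / 235950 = -0.00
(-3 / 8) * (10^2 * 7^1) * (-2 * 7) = 3675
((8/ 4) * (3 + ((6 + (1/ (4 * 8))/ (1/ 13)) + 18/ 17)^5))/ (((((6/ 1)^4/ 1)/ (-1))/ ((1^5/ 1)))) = -1104640962206884973/ 30872336861233152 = -35.78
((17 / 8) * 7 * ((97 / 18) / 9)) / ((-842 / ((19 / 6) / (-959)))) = 31331 / 896992704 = 0.00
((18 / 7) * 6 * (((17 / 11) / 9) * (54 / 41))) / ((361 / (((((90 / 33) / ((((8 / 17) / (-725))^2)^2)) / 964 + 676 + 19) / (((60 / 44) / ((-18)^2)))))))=36603945342.58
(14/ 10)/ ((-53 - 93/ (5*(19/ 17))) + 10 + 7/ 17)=-2261/ 95657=-0.02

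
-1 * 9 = -9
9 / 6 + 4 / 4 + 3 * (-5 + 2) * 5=-85 / 2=-42.50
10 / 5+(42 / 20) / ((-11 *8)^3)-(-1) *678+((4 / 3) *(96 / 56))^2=228811037691 / 333921280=685.22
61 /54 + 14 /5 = 1061 /270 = 3.93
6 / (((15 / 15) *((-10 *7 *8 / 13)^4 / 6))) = 257049 / 24586240000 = 0.00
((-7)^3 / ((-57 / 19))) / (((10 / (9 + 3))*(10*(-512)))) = -343 / 12800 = -0.03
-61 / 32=-1.91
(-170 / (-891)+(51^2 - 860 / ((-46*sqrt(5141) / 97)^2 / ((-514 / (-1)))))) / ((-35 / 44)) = -221716854748 / 79484895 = -2789.42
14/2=7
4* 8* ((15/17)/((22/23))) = 29.52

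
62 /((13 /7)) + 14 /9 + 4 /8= 8293 /234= 35.44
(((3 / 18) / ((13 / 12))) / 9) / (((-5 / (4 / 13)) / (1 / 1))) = -8 / 7605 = -0.00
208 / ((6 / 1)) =34.67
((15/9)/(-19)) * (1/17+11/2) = -315/646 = -0.49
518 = 518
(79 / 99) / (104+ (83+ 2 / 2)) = 0.00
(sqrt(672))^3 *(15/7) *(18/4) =25920 *sqrt(42) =167980.80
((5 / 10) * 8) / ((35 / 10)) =8 / 7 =1.14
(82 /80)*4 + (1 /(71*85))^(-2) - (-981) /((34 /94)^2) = 105279022389 /2890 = 36428727.47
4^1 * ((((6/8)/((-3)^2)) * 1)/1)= 1/3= 0.33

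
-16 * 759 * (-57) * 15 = 10383120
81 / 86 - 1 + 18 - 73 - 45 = -8605 / 86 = -100.06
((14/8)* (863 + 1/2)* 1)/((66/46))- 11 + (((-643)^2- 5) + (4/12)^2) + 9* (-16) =29832647/72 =414342.32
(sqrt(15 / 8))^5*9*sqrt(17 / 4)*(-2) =-178.64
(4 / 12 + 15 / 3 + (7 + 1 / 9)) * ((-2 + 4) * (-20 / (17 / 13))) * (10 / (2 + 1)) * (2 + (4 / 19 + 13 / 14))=-34736000 / 8721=-3983.03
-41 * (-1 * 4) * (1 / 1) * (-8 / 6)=-656 / 3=-218.67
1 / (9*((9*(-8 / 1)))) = -1 / 648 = -0.00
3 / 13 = 0.23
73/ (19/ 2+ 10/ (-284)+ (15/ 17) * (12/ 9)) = 88111/ 12844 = 6.86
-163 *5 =-815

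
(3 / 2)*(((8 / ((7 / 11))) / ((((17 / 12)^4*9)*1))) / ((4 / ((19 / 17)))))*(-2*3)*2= -17335296 / 9938999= -1.74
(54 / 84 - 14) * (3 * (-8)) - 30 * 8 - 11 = 487 / 7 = 69.57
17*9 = 153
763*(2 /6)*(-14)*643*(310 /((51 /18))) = -4258486120 /17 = -250499183.53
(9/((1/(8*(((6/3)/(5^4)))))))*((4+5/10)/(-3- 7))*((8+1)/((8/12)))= -4374/3125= -1.40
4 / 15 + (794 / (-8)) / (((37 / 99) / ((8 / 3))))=-392882 / 555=-707.90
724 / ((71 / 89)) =907.55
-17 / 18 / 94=-17 / 1692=-0.01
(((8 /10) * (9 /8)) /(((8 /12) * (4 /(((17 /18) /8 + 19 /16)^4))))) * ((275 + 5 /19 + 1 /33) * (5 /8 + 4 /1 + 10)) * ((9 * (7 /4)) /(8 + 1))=76647194053339 /11094589440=6908.52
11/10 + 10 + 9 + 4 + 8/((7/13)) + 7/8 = 11153/280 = 39.83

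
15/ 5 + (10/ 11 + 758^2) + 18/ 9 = 6320269/ 11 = 574569.91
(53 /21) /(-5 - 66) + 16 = 23803 /1491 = 15.96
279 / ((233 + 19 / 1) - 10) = 1.15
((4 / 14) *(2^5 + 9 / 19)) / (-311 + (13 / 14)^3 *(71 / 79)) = -38214512 / 1277965631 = -0.03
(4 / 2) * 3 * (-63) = -378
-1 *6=-6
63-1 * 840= -777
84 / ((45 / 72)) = 672 / 5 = 134.40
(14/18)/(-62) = -7/558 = -0.01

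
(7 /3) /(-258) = -7 /774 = -0.01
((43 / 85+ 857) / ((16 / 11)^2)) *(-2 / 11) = -73.69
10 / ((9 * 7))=10 / 63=0.16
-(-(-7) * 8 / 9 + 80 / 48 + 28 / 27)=-241 / 27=-8.93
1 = 1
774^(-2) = 0.00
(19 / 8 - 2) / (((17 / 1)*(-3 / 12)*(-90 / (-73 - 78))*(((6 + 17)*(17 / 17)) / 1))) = -151 / 23460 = -0.01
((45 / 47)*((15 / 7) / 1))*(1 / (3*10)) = 45 / 658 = 0.07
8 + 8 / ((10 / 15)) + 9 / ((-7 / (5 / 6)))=18.93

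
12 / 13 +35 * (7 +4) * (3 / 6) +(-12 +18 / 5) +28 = 27693 / 130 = 213.02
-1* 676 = -676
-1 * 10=-10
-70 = -70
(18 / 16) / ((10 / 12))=27 / 20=1.35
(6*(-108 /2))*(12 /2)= -1944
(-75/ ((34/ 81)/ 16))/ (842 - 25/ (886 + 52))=-15195600/ 4475369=-3.40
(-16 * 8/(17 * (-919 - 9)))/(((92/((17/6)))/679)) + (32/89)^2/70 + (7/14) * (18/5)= 437476327/221898894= 1.97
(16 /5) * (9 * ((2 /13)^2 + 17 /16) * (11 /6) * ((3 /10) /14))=290763 /236600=1.23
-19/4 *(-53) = 1007/4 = 251.75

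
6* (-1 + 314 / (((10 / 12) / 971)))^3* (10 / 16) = 18366147962319945837 / 100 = 183661479623199458.37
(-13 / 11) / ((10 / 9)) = -117 / 110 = -1.06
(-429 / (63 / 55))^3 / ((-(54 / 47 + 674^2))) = 22866202162375 / 197731851786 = 115.64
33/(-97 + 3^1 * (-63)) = -3/26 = -0.12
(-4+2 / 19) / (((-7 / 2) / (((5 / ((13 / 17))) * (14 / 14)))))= 7.28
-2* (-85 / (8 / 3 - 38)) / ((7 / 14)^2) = -1020 / 53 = -19.25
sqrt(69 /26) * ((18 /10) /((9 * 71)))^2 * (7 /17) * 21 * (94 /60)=2303 * sqrt(1794) /557030500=0.00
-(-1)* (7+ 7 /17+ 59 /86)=11839 /1462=8.10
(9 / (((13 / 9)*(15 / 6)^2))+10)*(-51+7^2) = -7148 / 325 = -21.99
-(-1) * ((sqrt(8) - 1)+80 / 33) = 47 / 33+2 * sqrt(2) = 4.25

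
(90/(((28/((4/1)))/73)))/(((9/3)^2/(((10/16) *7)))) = 1825/4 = 456.25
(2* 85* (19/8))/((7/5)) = 8075/28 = 288.39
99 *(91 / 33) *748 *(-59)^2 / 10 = 71083412.40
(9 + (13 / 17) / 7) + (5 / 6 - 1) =6385 / 714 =8.94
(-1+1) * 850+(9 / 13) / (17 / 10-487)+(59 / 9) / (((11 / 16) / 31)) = 1846227586 / 6245811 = 295.59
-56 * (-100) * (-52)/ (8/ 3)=-109200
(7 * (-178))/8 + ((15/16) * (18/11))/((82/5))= -1123217/7216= -155.66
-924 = -924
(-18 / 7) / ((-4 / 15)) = 9.64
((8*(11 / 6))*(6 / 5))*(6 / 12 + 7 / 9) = 1012 / 45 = 22.49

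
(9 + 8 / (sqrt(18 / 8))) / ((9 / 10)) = 430 / 27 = 15.93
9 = 9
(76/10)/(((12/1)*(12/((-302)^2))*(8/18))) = 10830.48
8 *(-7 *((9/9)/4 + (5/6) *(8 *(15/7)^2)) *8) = -96784/7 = -13826.29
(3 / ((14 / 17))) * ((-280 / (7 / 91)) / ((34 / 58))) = -22620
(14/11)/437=14/4807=0.00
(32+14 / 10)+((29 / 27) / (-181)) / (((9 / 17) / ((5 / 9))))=33.39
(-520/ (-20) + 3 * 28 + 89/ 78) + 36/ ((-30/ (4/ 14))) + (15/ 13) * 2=308779/ 2730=113.11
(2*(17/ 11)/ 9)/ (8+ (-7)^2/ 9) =0.03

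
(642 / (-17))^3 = -264609288 / 4913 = -53859.00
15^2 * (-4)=-900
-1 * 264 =-264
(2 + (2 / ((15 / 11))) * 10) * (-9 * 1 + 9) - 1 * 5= -5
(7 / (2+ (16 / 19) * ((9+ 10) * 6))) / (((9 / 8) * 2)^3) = 32 / 5103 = 0.01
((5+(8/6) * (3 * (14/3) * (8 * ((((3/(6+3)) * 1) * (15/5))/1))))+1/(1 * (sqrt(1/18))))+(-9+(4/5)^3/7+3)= 3 * sqrt(2)+389567/2625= 152.65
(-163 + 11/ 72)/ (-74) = 11725/ 5328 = 2.20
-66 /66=-1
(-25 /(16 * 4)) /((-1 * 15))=5 /192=0.03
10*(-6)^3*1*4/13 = -8640/13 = -664.62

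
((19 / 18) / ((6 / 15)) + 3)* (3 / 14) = 29 / 24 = 1.21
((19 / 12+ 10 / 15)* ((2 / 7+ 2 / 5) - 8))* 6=-3456 / 35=-98.74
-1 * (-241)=241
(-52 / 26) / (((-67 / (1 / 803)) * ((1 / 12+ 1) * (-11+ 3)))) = -3 / 699413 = -0.00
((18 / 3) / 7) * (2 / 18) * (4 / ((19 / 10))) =80 / 399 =0.20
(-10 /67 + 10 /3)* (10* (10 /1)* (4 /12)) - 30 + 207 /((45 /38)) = 756572 /3015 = 250.94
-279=-279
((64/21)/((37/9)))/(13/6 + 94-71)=0.03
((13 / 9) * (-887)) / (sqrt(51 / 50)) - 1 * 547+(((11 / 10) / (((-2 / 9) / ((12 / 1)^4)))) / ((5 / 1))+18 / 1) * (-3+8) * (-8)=4099393 / 5 - 57655 * sqrt(102) / 459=818610.00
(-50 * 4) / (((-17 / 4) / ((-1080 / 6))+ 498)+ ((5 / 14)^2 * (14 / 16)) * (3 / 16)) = -32256000 / 80324623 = -0.40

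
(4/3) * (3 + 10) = 52/3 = 17.33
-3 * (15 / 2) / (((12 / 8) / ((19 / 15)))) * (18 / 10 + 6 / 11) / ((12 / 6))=-2451 / 110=-22.28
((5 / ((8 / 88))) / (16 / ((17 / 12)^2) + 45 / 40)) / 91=127160 / 1914003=0.07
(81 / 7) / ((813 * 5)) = 27 / 9485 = 0.00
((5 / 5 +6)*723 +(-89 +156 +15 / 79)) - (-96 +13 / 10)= 4126083 / 790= 5222.89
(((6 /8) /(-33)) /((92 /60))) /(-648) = 5 /218592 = 0.00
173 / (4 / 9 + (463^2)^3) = 1557 / 88660148738448685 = 0.00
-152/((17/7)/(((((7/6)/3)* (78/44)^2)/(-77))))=22477/22627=0.99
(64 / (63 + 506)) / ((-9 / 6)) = -128 / 1707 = -0.07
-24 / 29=-0.83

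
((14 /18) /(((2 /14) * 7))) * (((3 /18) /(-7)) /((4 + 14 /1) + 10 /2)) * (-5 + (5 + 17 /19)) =-17 /23598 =-0.00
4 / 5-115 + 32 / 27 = -15257 / 135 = -113.01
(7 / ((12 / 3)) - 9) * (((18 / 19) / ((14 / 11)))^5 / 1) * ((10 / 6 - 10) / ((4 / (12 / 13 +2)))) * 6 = 6894677861775 / 113895862444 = 60.53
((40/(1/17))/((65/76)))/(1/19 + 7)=98192/871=112.73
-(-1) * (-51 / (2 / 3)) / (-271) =153 / 542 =0.28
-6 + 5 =-1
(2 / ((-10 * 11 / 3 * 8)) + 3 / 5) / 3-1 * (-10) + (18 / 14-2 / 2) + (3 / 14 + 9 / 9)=5147 / 440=11.70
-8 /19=-0.42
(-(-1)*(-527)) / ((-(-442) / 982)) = -15221 / 13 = -1170.85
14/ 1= 14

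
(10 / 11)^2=100 / 121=0.83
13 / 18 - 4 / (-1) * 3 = 229 / 18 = 12.72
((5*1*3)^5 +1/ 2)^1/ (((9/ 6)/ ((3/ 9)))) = 1518751/ 9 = 168750.11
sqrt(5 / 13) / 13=sqrt(65) / 169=0.05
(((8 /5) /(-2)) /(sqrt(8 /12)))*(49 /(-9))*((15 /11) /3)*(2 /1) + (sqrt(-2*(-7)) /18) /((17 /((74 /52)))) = 37*sqrt(14) /7956 + 196*sqrt(6) /99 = 4.87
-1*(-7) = 7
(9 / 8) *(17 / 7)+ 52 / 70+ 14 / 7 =219 / 40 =5.48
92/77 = 1.19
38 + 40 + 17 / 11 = 875 / 11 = 79.55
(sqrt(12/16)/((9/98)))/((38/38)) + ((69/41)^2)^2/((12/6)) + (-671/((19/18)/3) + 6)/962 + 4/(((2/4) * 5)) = 938635733959/258246297790 + 49 * sqrt(3)/9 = 13.06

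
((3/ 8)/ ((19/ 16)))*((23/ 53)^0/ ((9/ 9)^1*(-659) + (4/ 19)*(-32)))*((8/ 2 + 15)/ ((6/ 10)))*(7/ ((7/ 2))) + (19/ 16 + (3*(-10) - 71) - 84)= -37206789/ 202384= -183.84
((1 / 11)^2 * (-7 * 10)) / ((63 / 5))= -50 / 1089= -0.05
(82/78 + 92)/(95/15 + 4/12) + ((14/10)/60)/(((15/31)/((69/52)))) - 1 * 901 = -69184309/78000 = -886.98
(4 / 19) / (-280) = -1 / 1330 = -0.00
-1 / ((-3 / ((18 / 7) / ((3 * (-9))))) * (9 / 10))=-20 / 567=-0.04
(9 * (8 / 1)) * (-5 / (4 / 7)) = -630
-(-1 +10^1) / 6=-3 / 2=-1.50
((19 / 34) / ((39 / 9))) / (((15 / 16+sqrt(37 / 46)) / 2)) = 314640 / 97019 - 7296 * sqrt(1702) / 97019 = 0.14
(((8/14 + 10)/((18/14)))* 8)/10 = 6.58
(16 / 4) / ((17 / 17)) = 4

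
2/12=1/6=0.17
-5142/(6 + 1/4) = -20568/25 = -822.72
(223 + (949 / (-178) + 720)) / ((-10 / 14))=-233667 / 178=-1312.74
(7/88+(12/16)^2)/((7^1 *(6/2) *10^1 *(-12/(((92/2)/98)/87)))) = -0.00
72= 72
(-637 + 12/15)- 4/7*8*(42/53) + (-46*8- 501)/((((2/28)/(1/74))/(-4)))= 174519/9805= 17.80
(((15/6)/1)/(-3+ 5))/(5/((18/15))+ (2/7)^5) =252105/840734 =0.30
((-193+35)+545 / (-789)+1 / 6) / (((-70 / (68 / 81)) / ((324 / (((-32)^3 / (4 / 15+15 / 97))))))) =-2606823571 / 329153126400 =-0.01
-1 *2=-2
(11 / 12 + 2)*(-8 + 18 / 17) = -20.25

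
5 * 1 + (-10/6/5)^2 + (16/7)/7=2398/441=5.44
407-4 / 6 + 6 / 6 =1222 / 3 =407.33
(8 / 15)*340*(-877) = -477088 / 3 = -159029.33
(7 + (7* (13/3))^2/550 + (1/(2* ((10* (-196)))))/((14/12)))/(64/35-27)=-58899847/170949240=-0.34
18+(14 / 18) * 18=32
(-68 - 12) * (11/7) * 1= -880/7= -125.71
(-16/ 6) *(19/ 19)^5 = -8/ 3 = -2.67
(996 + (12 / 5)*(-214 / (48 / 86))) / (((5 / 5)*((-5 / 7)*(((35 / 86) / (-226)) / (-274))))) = -2018350856 / 125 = -16146806.85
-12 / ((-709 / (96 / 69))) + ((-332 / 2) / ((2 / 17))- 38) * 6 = -141772674 / 16307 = -8693.98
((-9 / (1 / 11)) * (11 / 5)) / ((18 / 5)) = -121 / 2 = -60.50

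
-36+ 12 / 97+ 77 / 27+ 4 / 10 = -427217 / 13095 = -32.62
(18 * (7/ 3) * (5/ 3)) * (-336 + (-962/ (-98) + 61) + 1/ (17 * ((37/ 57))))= -81704330/ 4403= -18556.51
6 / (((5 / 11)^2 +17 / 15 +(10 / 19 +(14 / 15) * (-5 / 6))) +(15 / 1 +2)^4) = 310365 / 4320388832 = 0.00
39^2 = 1521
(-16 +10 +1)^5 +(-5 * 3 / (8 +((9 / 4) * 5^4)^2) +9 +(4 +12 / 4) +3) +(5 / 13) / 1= -3105.62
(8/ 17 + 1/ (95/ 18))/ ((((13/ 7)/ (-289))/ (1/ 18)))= -4879/ 855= -5.71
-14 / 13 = -1.08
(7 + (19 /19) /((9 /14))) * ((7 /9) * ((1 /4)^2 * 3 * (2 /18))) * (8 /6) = 539 /2916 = 0.18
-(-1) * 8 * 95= 760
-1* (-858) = 858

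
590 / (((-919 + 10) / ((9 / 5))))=-118 / 101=-1.17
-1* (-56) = 56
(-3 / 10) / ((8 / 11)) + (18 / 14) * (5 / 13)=597 / 7280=0.08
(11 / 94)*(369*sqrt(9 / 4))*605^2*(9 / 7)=40113777825 / 1316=30481594.09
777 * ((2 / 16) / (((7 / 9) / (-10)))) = -4995 / 4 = -1248.75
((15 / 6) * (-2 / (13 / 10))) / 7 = -50 / 91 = -0.55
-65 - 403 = -468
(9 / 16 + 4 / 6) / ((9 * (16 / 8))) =0.07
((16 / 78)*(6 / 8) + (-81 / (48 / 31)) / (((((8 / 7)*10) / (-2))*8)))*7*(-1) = -604849 / 66560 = -9.09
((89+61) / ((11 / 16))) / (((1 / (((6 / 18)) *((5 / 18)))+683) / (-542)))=-6504000 / 38159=-170.44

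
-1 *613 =-613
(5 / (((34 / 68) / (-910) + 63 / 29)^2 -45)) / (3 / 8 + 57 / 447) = -0.25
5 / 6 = 0.83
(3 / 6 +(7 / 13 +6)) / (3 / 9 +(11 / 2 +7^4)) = 549 / 187733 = 0.00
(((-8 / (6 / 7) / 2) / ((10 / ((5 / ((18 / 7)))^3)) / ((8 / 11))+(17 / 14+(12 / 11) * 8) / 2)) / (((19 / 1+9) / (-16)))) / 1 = 3018400 / 7743441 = 0.39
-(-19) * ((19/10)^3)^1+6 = 136321/1000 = 136.32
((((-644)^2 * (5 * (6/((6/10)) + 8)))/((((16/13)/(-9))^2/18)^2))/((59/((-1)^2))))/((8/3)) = 53114608710043335/241664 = 219787013001.70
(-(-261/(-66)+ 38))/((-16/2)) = 923/176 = 5.24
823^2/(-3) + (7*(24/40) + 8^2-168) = -3388142/15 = -225876.13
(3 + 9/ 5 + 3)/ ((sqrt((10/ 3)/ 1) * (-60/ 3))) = -0.21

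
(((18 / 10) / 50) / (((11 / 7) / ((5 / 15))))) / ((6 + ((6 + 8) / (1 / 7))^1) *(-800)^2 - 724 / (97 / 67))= 2037 / 17754746603000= 0.00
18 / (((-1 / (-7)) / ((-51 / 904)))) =-3213 / 452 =-7.11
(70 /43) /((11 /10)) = 700 /473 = 1.48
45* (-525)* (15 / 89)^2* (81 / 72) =-47840625 / 63368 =-754.97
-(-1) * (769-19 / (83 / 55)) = 62782 / 83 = 756.41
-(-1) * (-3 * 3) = -9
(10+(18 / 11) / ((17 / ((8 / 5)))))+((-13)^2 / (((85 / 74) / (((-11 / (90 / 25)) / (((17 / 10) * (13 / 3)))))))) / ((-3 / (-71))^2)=-34171.48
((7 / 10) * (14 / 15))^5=282475249 / 2373046875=0.12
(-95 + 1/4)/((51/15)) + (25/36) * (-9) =-580/17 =-34.12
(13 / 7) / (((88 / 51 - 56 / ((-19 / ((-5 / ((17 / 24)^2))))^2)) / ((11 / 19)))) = -680779671 / 8661681112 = -0.08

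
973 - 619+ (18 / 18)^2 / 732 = 354.00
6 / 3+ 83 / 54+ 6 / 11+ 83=51727 / 594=87.08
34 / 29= 1.17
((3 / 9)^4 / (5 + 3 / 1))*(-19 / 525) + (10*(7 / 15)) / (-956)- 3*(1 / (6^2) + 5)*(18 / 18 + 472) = -580084124891 / 81307800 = -7134.42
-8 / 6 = -4 / 3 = -1.33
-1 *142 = -142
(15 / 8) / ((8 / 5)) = 1.17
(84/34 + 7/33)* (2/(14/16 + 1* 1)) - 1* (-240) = 408736/1683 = 242.86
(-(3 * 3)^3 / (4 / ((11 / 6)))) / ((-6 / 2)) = 891 / 8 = 111.38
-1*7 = -7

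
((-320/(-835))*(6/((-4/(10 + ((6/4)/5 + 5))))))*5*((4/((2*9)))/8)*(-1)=204/167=1.22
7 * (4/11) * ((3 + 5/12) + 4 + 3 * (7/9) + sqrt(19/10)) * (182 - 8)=2436 * sqrt(190)/55 + 47502/11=4928.87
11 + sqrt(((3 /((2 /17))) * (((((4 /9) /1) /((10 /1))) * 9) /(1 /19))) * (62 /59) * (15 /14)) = 25.77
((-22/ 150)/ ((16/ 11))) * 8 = -121/ 150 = -0.81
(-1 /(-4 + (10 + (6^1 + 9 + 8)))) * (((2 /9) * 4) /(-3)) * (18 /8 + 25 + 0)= 218 /783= 0.28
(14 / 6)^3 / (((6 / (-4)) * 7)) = -98 / 81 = -1.21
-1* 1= -1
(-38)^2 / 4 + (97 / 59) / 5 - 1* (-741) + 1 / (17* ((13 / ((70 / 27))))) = 1940411479 / 1760265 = 1102.34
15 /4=3.75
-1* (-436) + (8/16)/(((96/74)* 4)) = 167461/384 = 436.10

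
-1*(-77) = 77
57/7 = 8.14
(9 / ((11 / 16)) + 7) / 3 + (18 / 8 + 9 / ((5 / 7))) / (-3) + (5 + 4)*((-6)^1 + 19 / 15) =-40.85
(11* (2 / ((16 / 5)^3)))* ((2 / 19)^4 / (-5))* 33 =-9075 / 16681088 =-0.00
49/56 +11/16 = 25/16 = 1.56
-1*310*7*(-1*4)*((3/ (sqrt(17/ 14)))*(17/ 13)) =26040*sqrt(238)/ 13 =30901.97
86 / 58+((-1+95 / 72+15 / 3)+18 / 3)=26731 / 2088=12.80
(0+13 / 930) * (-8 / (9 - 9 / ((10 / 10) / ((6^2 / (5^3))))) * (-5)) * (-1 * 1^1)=-6500 / 74493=-0.09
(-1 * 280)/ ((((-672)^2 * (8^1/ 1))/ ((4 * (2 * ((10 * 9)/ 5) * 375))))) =-1875/ 448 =-4.19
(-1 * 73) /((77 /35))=-365 /11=-33.18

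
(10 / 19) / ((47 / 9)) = 90 / 893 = 0.10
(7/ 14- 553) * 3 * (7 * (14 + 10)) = -278460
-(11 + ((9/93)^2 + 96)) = -102836/961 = -107.01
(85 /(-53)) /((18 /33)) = -935 /318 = -2.94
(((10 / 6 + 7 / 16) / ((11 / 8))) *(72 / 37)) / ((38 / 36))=21816 / 7733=2.82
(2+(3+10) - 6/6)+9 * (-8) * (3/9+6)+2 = -440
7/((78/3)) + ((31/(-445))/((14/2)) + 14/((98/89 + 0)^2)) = 23425968/1984255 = 11.81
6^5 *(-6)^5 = -60466176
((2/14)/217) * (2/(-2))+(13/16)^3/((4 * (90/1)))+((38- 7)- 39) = -17916990437/2239856640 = -8.00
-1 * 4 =-4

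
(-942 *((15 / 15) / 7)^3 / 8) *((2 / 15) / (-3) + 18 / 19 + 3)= -523909 / 391020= -1.34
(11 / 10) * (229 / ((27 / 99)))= 27709 / 30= 923.63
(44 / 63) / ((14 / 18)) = 44 / 49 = 0.90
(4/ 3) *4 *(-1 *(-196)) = 3136/ 3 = 1045.33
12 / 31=0.39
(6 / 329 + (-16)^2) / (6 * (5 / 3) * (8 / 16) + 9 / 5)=210575 / 5593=37.65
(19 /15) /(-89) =-19 /1335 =-0.01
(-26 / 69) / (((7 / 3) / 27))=-702 / 161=-4.36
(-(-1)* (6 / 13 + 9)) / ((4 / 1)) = 123 / 52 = 2.37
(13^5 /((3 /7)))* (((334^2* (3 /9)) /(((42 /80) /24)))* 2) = 2945419513457.78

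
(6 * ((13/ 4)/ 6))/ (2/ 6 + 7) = 39/ 88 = 0.44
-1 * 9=-9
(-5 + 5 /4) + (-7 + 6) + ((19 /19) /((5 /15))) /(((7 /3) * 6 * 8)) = -529 /112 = -4.72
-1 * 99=-99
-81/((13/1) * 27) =-0.23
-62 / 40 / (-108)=31 / 2160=0.01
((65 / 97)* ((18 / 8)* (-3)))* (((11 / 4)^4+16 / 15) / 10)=-26174187 / 993280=-26.35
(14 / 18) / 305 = 7 / 2745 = 0.00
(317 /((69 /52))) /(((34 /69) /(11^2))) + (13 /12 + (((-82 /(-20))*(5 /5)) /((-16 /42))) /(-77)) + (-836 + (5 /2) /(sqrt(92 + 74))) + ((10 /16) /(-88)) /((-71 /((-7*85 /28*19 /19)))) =5*sqrt(166) /332 + 2948328502873 /50983680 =57829.06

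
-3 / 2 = -1.50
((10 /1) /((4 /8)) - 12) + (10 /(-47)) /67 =25182 /3149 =8.00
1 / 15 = 0.07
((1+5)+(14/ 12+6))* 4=158/ 3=52.67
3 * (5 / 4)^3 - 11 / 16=331 / 64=5.17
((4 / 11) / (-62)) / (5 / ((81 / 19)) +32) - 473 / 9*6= -866789068 / 2748801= -315.33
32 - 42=-10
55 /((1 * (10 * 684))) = 11 /1368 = 0.01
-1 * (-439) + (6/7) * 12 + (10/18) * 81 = 3460/7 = 494.29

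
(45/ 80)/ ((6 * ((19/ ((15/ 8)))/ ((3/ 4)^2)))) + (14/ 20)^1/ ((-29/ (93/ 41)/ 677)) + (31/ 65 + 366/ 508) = -27395323475657/ 763857735680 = -35.86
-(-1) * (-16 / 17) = -16 / 17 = -0.94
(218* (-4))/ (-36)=218/ 9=24.22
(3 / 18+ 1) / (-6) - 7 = -7.19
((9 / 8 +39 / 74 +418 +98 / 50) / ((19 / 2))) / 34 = 3119929 / 2390200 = 1.31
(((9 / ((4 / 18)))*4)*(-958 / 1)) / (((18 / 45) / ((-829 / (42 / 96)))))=5146299360 / 7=735185622.86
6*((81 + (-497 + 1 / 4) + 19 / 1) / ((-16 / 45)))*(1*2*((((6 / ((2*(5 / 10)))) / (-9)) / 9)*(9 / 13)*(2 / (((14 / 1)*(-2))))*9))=642735 / 1456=441.44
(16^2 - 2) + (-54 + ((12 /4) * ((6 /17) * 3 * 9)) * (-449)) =-214814 /17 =-12636.12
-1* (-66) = 66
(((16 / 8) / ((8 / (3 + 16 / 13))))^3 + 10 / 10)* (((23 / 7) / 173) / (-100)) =-7060609 / 17027628800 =-0.00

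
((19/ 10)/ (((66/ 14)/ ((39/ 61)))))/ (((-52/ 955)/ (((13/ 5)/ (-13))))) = 25403/ 26840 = 0.95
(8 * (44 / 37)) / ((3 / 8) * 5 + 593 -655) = -2816 / 17797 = -0.16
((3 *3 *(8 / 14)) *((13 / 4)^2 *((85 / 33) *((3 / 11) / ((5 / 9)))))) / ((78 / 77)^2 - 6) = -542997 / 39320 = -13.81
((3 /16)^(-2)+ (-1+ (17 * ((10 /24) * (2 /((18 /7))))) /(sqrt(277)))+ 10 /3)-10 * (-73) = 595 * sqrt(277) /29916+ 6847 /9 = 761.11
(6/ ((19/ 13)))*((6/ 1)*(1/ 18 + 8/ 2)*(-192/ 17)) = -1128.22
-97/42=-2.31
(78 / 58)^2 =1.81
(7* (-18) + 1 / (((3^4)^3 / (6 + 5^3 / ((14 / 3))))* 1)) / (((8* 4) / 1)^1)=-34720795 / 8817984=-3.94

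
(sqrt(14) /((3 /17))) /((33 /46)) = 782 * sqrt(14) /99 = 29.56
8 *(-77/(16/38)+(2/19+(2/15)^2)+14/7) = -6181717/4275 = -1446.02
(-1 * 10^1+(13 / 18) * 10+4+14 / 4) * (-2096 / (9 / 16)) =-1425280 / 81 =-17596.05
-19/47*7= -133/47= -2.83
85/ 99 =0.86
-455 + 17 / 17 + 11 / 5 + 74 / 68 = -76621 / 170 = -450.71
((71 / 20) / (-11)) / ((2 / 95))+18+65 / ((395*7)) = 131099 / 48664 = 2.69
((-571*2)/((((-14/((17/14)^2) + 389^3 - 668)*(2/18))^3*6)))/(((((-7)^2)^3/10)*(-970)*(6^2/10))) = 372128901273/22472164754557034307949479265710783850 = 0.00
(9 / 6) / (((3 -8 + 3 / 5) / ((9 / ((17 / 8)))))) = -270 / 187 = -1.44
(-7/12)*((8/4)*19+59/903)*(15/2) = -171865/1032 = -166.54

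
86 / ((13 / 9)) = 774 / 13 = 59.54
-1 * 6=-6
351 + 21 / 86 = 30207 / 86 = 351.24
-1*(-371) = 371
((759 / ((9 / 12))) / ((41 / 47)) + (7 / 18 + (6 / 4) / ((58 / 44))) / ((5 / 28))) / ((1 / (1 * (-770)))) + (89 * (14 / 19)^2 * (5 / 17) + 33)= -59092457884363 / 65672037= -899811.56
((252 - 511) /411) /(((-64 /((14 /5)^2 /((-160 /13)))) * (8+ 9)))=-164983 /447168000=-0.00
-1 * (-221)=221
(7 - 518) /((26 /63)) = -32193 /26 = -1238.19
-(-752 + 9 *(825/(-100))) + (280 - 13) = 4373/4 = 1093.25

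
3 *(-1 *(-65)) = 195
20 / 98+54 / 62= 1633 / 1519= 1.08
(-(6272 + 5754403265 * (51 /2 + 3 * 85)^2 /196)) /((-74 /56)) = 1811031554881313 /1036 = 1748099956449.14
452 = 452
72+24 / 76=1374 / 19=72.32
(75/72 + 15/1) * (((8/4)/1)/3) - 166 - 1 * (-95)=-2171/36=-60.31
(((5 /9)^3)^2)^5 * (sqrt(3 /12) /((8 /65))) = 60535967350006103515625 /678258532403459256228710931216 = 0.00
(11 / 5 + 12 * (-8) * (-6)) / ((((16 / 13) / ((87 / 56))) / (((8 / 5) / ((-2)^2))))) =467103 / 1600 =291.94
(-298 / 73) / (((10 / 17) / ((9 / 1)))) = -22797 / 365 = -62.46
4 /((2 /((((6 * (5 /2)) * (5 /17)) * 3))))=450 /17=26.47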